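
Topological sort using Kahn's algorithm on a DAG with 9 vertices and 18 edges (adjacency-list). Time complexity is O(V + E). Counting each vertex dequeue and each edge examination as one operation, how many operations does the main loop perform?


Kahn's algorithm:
  1. Compute in-degrees: O(V + E)
  2. Process queue: each vertex dequeued once (O(V))
     each edge examined once (O(E))
Total = V + E = 9 + 18 = 27


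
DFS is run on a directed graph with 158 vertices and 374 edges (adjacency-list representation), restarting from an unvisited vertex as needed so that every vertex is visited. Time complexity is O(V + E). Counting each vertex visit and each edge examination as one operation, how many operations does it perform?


A full DFS traversal processes each vertex exactly once (push/pop on stack).
Each directed edge is examined once.
V = 158, E = 374
V + E = 532


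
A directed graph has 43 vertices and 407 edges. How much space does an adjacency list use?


Adjacency list: one list head per vertex + one entry per edge
Vertex heads: 43
Edge entries: 407
Total = 43 + 407 = 450


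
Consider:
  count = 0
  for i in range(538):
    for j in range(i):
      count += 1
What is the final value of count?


For each i, the inner loop runs i times:
  i=0: inner runs 0 times
  i=1: inner runs 1 time
  i=2: inner runs 2 times
  i=3: inner runs 3 times
  i=4: inner runs 4 times
  i=5: inner runs 5 times
  i=6: inner runs 6 times
  i=7: inner runs 7 times
  ...
Total = 0 + 1 + 2 + ... + 537 = 538*(538-1)/2 = 144453


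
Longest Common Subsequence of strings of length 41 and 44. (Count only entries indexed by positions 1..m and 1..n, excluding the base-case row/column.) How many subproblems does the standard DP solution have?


DP table indexed by positions in both strings.
First string: 41 positions
Second string: 44 positions
Total = 41 * 44 = 1804


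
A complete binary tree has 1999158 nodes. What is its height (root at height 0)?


In a complete binary tree, level k holds nodes 2^k .. 2^(k+1)-1 (1-indexed).
Height = floor(log2(n)) = floor(log2(1999158)) = 20
Check: 2^20 = 1048576 <= 1999158 < 2097152 = 2^21


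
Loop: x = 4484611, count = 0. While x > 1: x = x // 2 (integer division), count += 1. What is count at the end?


The variable x halves each step:
x = 4484611 -> 2242305 -> 1121152 -> 560576 -> 280288 -> 140144 -> 70072 -> 35036 -> 17518 -> 8759 -> 4379 -> 2189 -> 1094 -> 547 -> 273 -> 136 -> 68 -> 34 -> 17 -> 8 -> 4 -> 2 -> 1
Number of halvings = floor(log2(4484611)) = 22


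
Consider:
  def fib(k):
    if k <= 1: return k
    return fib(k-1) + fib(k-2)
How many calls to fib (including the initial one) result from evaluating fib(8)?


Let C(m) = total calls to evaluate fib(m). Then C(0)=C(1)=1, and
C(m) = 1 + C(m-1) + C(m-2) for m >= 2.
Build the table (each entry = 1 + previous two):
  C(0) = 1
  C(1) = 1
  C(2) = 1 + 1 + 1 = 3
  C(3) = 1 + 3 + 1 = 5
  C(4) = 1 + 5 + 3 = 9
  C(5) = 1 + 9 + 5 = 15
  C(6) = 1 + 15 + 9 = 25
  C(7) = 1 + 25 + 15 = 41
  C(8) = 1 + 41 + 25 = 67
Total calls for fib(8) = 67


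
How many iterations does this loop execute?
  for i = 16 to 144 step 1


The loop variable i takes values starting at 16 and increments by 1 each iteration.
Sequence: i = 16, 17, 18, 19, 20, 21, 22, 23, 24, ...
The upper bound 144 is inclusive, so the count is floor((last - first) / step) + 1:
floor((144 - 16) / 1) + 1 = floor(128/1) + 1 = 128 + 1 = 129


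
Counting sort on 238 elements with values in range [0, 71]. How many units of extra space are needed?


Output array size: 238 (to store sorted result)
Count array size: 72 (one slot per possible value, range 0 to 71)
Total extra space = 238 + 72 = 310


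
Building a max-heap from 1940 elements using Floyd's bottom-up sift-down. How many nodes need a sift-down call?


In a heap of 1940 elements (0-indexed array):
  Last element index: 1939
  Parent of last element: floor((1939 - 1) / 2) = 969
  Internal nodes: indices 0 to 969
  Count = floor(1940/2) = 970


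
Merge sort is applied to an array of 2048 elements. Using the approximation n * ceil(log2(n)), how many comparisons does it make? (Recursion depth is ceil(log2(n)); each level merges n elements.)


Merge sort divides the array into halves recursively.
Number of levels = ceil(log2(2048)) = 11
At each level, approximately n = 2048 comparisons are needed for merging.
Total comparisons ~ n * ceil(log2(n)) = 2048 * 11 = 22528


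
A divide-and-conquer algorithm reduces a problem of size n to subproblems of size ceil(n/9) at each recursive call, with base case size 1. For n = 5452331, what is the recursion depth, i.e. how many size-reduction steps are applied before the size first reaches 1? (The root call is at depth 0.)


Each step divides the size by 9 (rounding up); after k steps the size is ceil(n/9^k), which equals 1 exactly when 9^k >= n.
So the depth is the smallest k with 9^k >= 5452331, i.e. ceil(log_9(5452331)).
9^7 = 4782969 < 5452331 <= 43046721 = 9^8
Recursion depth = 8


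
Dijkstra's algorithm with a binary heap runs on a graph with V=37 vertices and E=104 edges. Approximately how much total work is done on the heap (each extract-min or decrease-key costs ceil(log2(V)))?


Dijkstra with a binary heap: each vertex is extracted once, each edge may relax once.
Each heap operation costs O(log V).
V + E = 37 + 104 = 141
ceil(log2(37)) = 6 (since 2^5 = 32 < 37 <= 64 = 2^6)
Total heap work = (V+E) * ceil(log2(V)) = 141 * 6 = 846


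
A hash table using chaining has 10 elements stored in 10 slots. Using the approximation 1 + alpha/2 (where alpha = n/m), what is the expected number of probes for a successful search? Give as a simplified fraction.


Load factor alpha = n/m = 10/10
Expected probes = 1 + alpha/2 = 1 + 10/(2*10)
= 1 + 10/20
= 20/20 + 10/20
= 30/20
Simplify: 3/2


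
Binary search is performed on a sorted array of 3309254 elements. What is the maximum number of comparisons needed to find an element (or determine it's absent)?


Binary search halves the search space each comparison:
  Step 1: search space = 3309254 -> 1654627
  Step 2: search space = 1654627 -> 827313
  Step 3: search space = 827313 -> 413656
  Step 4: search space = 413656 -> 206828
  Step 5: search space = 206828 -> 103414
  Step 6: search space = 103414 -> 51707
  Step 7: search space = 51707 -> 25853
  Step 8: search space = 25853 -> 12926
  Step 9: search space = 12926 -> 6463
  Step 10: search space = 6463 -> 3231
  Step 11: search space = 3231 -> 1615
  Step 12: search space = 1615 -> 807
  Step 13: search space = 807 -> 403
  Step 14: search space = 403 -> 201
  Step 15: search space = 201 -> 100
  Step 16: search space = 100 -> 50
  Step 17: search space = 50 -> 25
  Step 18: search space = 25 -> 12
  Step 19: search space = 12 -> 6
  Step 20: search space = 6 -> 3
  Step 21: search space = 3 -> 1
  Step 22: search space = 1 (final check)
Maximum comparisons = floor(log2(3309254)) + 1 = 21 + 1 = 22


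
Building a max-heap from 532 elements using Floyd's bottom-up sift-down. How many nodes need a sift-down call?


In a heap of 532 elements (0-indexed array):
  Last element index: 531
  Parent of last element: floor((531 - 1) / 2) = 265
  Internal nodes: indices 0 to 265
  Count = floor(532/2) = 266


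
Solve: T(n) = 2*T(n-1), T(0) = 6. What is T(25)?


Unrolling:
T(25) = 2*T(24) = 2^2*T(23) = ... = 2^25*T(0)
= 2^25 * 6
= 33554432 * 6 = 201326592


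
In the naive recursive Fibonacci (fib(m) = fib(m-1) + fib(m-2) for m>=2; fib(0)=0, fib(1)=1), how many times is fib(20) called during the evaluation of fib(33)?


Let N(m) = number of times fib(m) is called while evaluating fib(33).
N(33) = 1 (the initial call).
N(32) = 1 (only fib(33) calls it).
For 1 <= m <= 31: fib(m) is called by fib(m+1) and fib(m+2), so
  N(m) = N(m+1) + N(m+2).
fib(0) is called only by fib(2), so N(0) = N(2).
Walk down from m=33:
  N(33)=1, N(32)=1, N(31)=2, N(30)=3, N(29)=5, N(28)=8, N(27)=13, N(26)=21, N(25)=34, N(24)=55, N(23)=89, N(22)=144, N(21)=233, N(20)=377
N(20) = 377


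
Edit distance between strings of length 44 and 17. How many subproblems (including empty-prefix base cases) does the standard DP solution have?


The table includes base cases (empty prefixes).
Rows: (m+1) = 45
Columns: (n+1) = 18
Total = 45 * 18 = 810


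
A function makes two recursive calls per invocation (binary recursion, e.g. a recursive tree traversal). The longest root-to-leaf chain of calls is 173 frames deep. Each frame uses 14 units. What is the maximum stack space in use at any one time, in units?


Binary recursion: the two calls run one after the other, so only one root-to-leaf chain of frames is on the stack at a time.
Maximum depth (longest chain) = 173 frames
Each frame = 14 units
Max stack space = 173 * 14 = 2422


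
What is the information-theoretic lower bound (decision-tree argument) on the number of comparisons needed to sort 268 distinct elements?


A binary decision tree of height h has at most 2^h leaves and needs at least n! of them, so h >= ceil(log2(n!)).
268! is far too large to multiply out, so use Stirling's series:
  ln(n!) ~ n ln n - n + (1/2) ln(2 pi n) + 1/(12n)  (error below 1/(360 n^3), negligible here)
  ln(268) = 5.5909870
  n ln n = 268 * 5.5909870 = 1498.3845
  (1/2) ln(2 pi * 268) = (1/2) ln(1683.8937) = 3.7144
  1/(12*268) = 0.0003
  ln(268!) ~ 1498.3845 - 268 + 3.7144 + 0.0003 = 1234.0992
Convert to base 2: log2(268!) = 1234.0992 / ln 2 = 1234.0992 / 0.69314718 = 1780.4288
ceil(1780.4288) = 1781


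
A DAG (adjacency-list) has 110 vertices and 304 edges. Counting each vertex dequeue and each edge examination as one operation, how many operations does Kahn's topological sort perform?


V = 110 (vertex processing)
E = 304 (edge processing)
V + E = 110 + 304 = 414


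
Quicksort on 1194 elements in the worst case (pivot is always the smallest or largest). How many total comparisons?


In the worst case, each partition step picks the worst pivot:
  Partition 1: 1193 comparisons (n-1 elements to compare)
  Partition 2: 1192 comparisons
  Partition 3: 1191 comparisons
  Partition 4: 1190 comparisons
  Partition 5: 1189 comparisons
  ...
  Last partition: 0 comparisons
Total = (n-1) + (n-2) + ... + 1 + 0 = n*(n-1)/2
= 1194*1193/2 = 712221


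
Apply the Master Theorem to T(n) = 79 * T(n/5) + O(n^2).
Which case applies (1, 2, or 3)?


The Master Theorem: T(n) = a*T(n/b) + O(n^c)
  a = 79, b = 5, c = 2
log_b(a) = log_5(79) ~ 2.715
Compare b^c with a: 5^2 = 25 < 79, so c < log_b(a).
Since c < log_b(a), Case 1 applies.
T(n) = O(n^(log_5 79)) ~ O(n^2.715)
Master Theorem case = 1


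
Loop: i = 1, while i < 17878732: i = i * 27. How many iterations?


i multiplies by 27 each step:
i = 1 -> 27 -> 729 -> 19683 -> 531441 -> 14348907 -> 387420489 (stop)
Iterations = ceil(log_27(17878732)) = 6


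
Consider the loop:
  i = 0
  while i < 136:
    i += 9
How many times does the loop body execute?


Starting at i = 0, each iteration adds 9.
Iterations until i >= 136:
  Iteration 1: i = 0 -> i = 9
  Iteration 2: i = 9 -> i = 18
  Iteration 3: i = 18 -> i = 27
  Iteration 4: i = 27 -> i = 36
  Iteration 5: i = 36 -> i = 45
  Iteration 6: i = 45 -> i = 54
  Iteration 7: i = 54 -> i = 63
  Iteration 8: i = 63 -> i = 72
  ... continuing ...
Total iterations = ceil(136/9) = 16


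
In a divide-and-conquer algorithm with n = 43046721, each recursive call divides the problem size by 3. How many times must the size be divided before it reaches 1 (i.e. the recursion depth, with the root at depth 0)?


Number of divisions = log_3(43046721)
Sizes: 43046721 -> 14348907 -> 4782969 -> 1594323 -> 531441 -> 177147 -> 59049 -> 19683 -> 6561 -> 2187 -> 729 -> 243 -> 81 -> 27 -> 9 -> 3 -> 1 (16 divisions)
Recursion depth = 16


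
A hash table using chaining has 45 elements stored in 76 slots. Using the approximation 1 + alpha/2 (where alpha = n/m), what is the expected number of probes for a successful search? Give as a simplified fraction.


Load factor alpha = n/m = 45/76
Expected probes = 1 + alpha/2 = 1 + 45/(2*76)
= 1 + 45/152
= 152/152 + 45/152
= 197/152


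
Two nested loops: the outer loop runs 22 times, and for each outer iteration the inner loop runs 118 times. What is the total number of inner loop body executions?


Outer loop: 22 iterations
Inner loop: 118 iterations per outer iteration
Total = 22 * 118 = 2596


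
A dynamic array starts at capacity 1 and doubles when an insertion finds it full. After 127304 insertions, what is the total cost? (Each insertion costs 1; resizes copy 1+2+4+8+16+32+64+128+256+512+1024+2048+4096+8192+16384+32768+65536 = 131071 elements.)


Insertion cost: 127304 (one per element)
Resizes occur just before inserting elements 2, 3, 5, 9, ...
Elements copied at each resize: 1 + 2 + 4 + 8 + 16 + 32 + 64 + 128 + 256 + 512 + 1024 + 2048 + 4096 + 8192 + 16384 + 32768 + 65536
Sum of copies = 131071 (geometric series: 2^k - 1)
Total = 127304 + 131071 = 258375


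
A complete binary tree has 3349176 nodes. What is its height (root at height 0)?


In a complete binary tree, level k holds nodes 2^k .. 2^(k+1)-1 (1-indexed).
Height = floor(log2(n)) = floor(log2(3349176)) = 21
Check: 2^21 = 2097152 <= 3349176 < 4194304 = 2^22


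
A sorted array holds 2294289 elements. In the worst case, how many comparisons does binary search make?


Halving sequence: 2294289 -> 1147144 -> 573572 -> 286786 -> 143393 -> 71696 -> 35848 -> 17924 -> 8962 -> 4481 -> 2240 -> 1120 -> 560 -> 280 -> 140 -> 70 -> 35 -> 17 -> 8 -> 4 -> 2 -> 1
Number of halvings = 21
Max comparisons = 21 + 1 = 22


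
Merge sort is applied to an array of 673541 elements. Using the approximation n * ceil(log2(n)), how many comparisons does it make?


Merge sort divides the array into halves recursively.
Number of levels = ceil(log2(673541)) = 20
At each level, approximately n = 673541 comparisons are needed for merging.
Total comparisons ~ n * ceil(log2(n)) = 673541 * 20 = 13470820


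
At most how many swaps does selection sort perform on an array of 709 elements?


Each of the 708 passes places one element in its final position.
Pass 1: swap minimum into position 0
Pass 2: swap minimum of remaining into position 1
...
Pass 708: last two elements, one swap
Maximum swaps = 709 - 1 = 708


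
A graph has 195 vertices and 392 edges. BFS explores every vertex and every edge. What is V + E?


A full BFS traversal dequeues each vertex once and examines each edge once.
Vertex visits: 195
Edge visits: 392
V + E = 195 + 392 = 587


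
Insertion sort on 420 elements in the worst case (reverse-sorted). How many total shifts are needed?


In the worst case (reverse-sorted), each element shifts past all previous:
  Element 1: 1 shifts
  Element 2: 2 shifts
  Element 3: 3 shifts
  Element 4: 4 shifts
  Element 5: 5 shifts
  ...
  Element 419: 419 shifts
Total = 1 + 2 + ... + 419
= 420*(420-1)/2 = 87990


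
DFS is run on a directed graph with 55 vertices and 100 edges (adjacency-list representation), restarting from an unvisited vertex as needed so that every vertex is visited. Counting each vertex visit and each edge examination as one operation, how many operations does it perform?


A full DFS traversal processes each vertex exactly once (push/pop on stack).
Each directed edge is examined once.
V = 55, E = 100
V + E = 155


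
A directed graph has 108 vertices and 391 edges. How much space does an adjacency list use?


Adjacency list: one list head per vertex + one entry per edge
Vertex heads: 108
Edge entries: 391
Total = 108 + 391 = 499


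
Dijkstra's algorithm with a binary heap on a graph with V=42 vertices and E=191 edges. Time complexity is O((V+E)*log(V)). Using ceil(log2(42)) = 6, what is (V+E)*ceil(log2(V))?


Dijkstra with a binary heap: each vertex is extracted once, each edge may relax once.
Each heap operation costs O(log V).
V + E = 42 + 191 = 233
ceil(log2(42)) = 6 (since 2^5 = 32 < 42 <= 64 = 2^6)
Total heap work = (V+E) * ceil(log2(V)) = 233 * 6 = 1398


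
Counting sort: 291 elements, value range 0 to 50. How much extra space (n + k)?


n = 291 (output array)
k = 51 (count array for 51 distinct values)
Extra space = 291 + 51 = 342


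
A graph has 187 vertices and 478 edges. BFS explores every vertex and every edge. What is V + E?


A full BFS traversal dequeues each vertex once and examines each edge once.
Vertex visits: 187
Edge visits: 478
V + E = 187 + 478 = 665


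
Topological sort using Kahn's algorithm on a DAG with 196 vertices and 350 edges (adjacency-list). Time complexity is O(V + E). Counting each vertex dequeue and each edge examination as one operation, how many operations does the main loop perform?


Kahn's algorithm:
  1. Compute in-degrees: O(V + E)
  2. Process queue: each vertex dequeued once (O(V))
     each edge examined once (O(E))
Total = V + E = 196 + 350 = 546


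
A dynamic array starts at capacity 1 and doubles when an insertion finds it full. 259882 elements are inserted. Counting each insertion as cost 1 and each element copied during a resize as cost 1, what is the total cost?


n = 259882
Insertion costs: 259882
Resizes copy 1, 2, 4, ... up to the largest power of 2 that is <= n-1 = 259881, i.e. 131072.
Copy costs = 1 + 2 + 4 + 8 + 16 + 32 + 64 + 128 + 256 + 512 + 1024 + 2048 + 4096 + 8192 + 16384 + 32768 + 65536 + 131072 = 262143
Total = 259882 + 262143 = 522025


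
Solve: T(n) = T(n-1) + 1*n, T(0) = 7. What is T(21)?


Expanding the recurrence:
T(21) = T(20) + 1*21
       = T(19) + 1*20 + 1*21
       ...
       = T(0) + 1*(1 + 2 + ... + 21)
       = 7 + 1 * 21*22/2
       = 7 + 1 * 231
       = 7 + 231 = 238


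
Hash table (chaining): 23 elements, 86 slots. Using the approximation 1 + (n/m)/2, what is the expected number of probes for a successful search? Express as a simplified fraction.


Computing expected probes:
alpha = 23/86
= 1 + alpha/2
= 1 + 23/(2*86)
= (2*86 + 23) / (2*86)
= 195/172


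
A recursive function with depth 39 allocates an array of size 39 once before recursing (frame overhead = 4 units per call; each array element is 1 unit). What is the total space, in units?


Array allocation: 39 units (allocated once)
Stack frames: 39 deep * 4 per frame = 156 units
Total = 39 + 156 = 195


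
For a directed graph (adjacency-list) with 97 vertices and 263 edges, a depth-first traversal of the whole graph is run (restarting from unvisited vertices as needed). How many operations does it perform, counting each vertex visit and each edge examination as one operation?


A full DFS traversal visits each vertex once and examines each edge once.
V = 97
E = 263
Sum = 97 + 263 = 360


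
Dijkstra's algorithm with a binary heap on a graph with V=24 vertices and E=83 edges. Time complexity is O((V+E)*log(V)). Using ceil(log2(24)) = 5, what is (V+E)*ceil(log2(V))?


Dijkstra with a binary heap: each vertex is extracted once, each edge may relax once.
Each heap operation costs O(log V).
V + E = 24 + 83 = 107
ceil(log2(24)) = 5 (since 2^4 = 16 < 24 <= 32 = 2^5)
Total heap work = (V+E) * ceil(log2(V)) = 107 * 5 = 535


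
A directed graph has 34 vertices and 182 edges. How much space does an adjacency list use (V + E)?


Adjacency list: one list head per vertex + one entry per edge
Vertex heads: 34
Edge entries: 182
Total = 34 + 182 = 216


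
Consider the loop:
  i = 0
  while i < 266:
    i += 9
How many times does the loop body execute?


Starting at i = 0, each iteration adds 9.
Iterations until i >= 266:
  Iteration 1: i = 0 -> i = 9
  Iteration 2: i = 9 -> i = 18
  Iteration 3: i = 18 -> i = 27
  Iteration 4: i = 27 -> i = 36
  Iteration 5: i = 36 -> i = 45
  Iteration 6: i = 45 -> i = 54
  Iteration 7: i = 54 -> i = 63
  Iteration 8: i = 63 -> i = 72
  ... continuing ...
Total iterations = ceil(266/9) = 30


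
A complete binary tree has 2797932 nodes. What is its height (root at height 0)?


In a complete binary tree, level k holds nodes 2^k .. 2^(k+1)-1 (1-indexed).
Height = floor(log2(n)) = floor(log2(2797932)) = 21
Check: 2^21 = 2097152 <= 2797932 < 4194304 = 2^22


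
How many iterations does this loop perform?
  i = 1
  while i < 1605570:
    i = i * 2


The loop variable doubles each iteration:
i = 1 -> 2 -> 4 -> 8 -> 16 -> 32 -> 64 -> 128 -> 256 -> 512 -> 1024 -> 2048 -> 4096 -> 8192 -> 16384 -> 32768 -> 65536 -> 131072 -> 262144 -> 524288 -> 1048576 -> 2097152 (stop, 2097152 >= 1605570)
Number of doublings = ceil(log2(1605570)) = 21


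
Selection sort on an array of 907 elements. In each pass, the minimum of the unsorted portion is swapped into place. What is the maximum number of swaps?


Selection sort performs one swap per pass:
  Pass 1: find min in positions 0 to 906, swap with position 0
  Pass 2: find min in positions 1 to 906, swap with position 1
  Pass 3: find min in positions 2 to 906, swap with position 2
  Pass 4: find min in positions 3 to 906, swap with position 3
  Pass 5: find min in positions 4 to 906, swap with position 4
  ... (901 more passes)
Total passes (and swaps) = n - 1 = 907 - 1 = 906


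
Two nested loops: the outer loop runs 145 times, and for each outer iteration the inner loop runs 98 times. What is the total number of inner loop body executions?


Outer loop: 145 iterations
Inner loop: 98 iterations per outer iteration
Total = 145 * 98 = 14210


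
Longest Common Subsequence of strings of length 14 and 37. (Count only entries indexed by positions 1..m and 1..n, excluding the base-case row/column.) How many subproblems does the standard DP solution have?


DP table indexed by positions in both strings.
First string: 14 positions
Second string: 37 positions
Total = 14 * 37 = 518


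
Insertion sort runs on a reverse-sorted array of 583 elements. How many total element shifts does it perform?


Sum of shifts = 1 + 2 + 3 + ... + 582
= 583 * 582 / 2
= 339306 / 2
= 169653


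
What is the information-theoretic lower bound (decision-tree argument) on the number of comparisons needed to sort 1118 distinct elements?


A binary decision tree of height h has at most 2^h leaves and needs at least n! of them, so h >= ceil(log2(n!)).
1118! is far too large to multiply out, so use Stirling's series:
  ln(n!) ~ n ln n - n + (1/2) ln(2 pi n) + 1/(12n)  (error below 1/(360 n^3), negligible here)
  ln(1118) = 7.0192967
  n ln n = 1118 * 7.0192967 = 7847.5737
  (1/2) ln(2 pi * 1118) = (1/2) ln(7024.6012) = 4.4286
  1/(12*1118) = 0.0001
  ln(1118!) ~ 7847.5737 - 1118 + 4.4286 + 0.0001 = 6734.0024
Convert to base 2: log2(1118!) = 6734.0024 / ln 2 = 6734.0024 / 0.69314718 = 9715.1119
ceil(9715.1119) = 9716


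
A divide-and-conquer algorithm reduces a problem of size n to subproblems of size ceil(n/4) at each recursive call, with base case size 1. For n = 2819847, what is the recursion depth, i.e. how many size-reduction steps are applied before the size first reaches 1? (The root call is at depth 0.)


Each step divides the size by 4 (rounding up); after k steps the size is ceil(n/4^k), which equals 1 exactly when 4^k >= n.
So the depth is the smallest k with 4^k >= 2819847, i.e. ceil(log_4(2819847)).
4^10 = 1048576 < 2819847 <= 4194304 = 4^11
Recursion depth = 11


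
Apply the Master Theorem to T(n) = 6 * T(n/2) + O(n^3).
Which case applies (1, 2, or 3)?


The Master Theorem: T(n) = a*T(n/b) + O(n^c)
  a = 6, b = 2, c = 3
log_b(a) = log_2(6) ~ 2.585
Compare b^c with a: 2^3 = 8 > 6, so c > log_b(a).
Since c > log_b(a), Case 3 applies.
T(n) = O(n^3)
Master Theorem case = 3


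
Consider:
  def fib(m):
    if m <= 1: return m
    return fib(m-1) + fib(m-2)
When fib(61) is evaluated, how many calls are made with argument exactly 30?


Let N(m) = number of times fib(m) is called while evaluating fib(61).
N(61) = 1 (the initial call).
N(60) = 1 (only fib(61) calls it).
For 1 <= m <= 59: fib(m) is called by fib(m+1) and fib(m+2), so
  N(m) = N(m+1) + N(m+2).
fib(0) is called only by fib(2), so N(0) = N(2).
Walk down from m=61:
  N(61)=1, N(60)=1, N(59)=2, N(58)=3, N(57)=5, N(56)=8, N(55)=13, N(54)=21, N(53)=34, N(52)=55, N(51)=89, N(50)=144, N(49)=233, N(48)=377, N(47)=610, N(46)=987, N(45)=1597, N(44)=2584, N(43)=4181, N(42)=6765, N(41)=10946, N(40)=17711, N(39)=28657, N(38)=46368, N(37)=75025, N(36)=121393, N(35)=196418, N(34)=317811, N(33)=514229, N(32)=832040, N(31)=1346269, N(30)=2178309
N(30) = 2178309


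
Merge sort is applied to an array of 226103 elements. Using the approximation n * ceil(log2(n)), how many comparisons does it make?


Merge sort divides the array into halves recursively.
Number of levels = ceil(log2(226103)) = 18
At each level, approximately n = 226103 comparisons are needed for merging.
Total comparisons ~ n * ceil(log2(n)) = 226103 * 18 = 4069854


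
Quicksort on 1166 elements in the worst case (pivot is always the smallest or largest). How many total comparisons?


In the worst case, each partition step picks the worst pivot:
  Partition 1: 1165 comparisons (n-1 elements to compare)
  Partition 2: 1164 comparisons
  Partition 3: 1163 comparisons
  Partition 4: 1162 comparisons
  Partition 5: 1161 comparisons
  ...
  Last partition: 0 comparisons
Total = (n-1) + (n-2) + ... + 1 + 0 = n*(n-1)/2
= 1166*1165/2 = 679195


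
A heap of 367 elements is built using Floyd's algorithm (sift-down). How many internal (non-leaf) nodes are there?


Leaf nodes occupy roughly half the array.
Sift-down is called for each internal node, starting from the last one.
Internal nodes = floor(n/2) = floor(367/2) = 183


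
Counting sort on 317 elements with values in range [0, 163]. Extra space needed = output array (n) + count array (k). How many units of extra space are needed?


Output array size: 317 (to store sorted result)
Count array size: 164 (one slot per possible value, range 0 to 163)
Total extra space = 317 + 164 = 481


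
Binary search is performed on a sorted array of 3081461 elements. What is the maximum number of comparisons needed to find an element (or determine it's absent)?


Binary search halves the search space each comparison:
  Step 1: search space = 3081461 -> 1540730
  Step 2: search space = 1540730 -> 770365
  Step 3: search space = 770365 -> 385182
  Step 4: search space = 385182 -> 192591
  Step 5: search space = 192591 -> 96295
  Step 6: search space = 96295 -> 48147
  Step 7: search space = 48147 -> 24073
  Step 8: search space = 24073 -> 12036
  Step 9: search space = 12036 -> 6018
  Step 10: search space = 6018 -> 3009
  Step 11: search space = 3009 -> 1504
  Step 12: search space = 1504 -> 752
  Step 13: search space = 752 -> 376
  Step 14: search space = 376 -> 188
  Step 15: search space = 188 -> 94
  Step 16: search space = 94 -> 47
  Step 17: search space = 47 -> 23
  Step 18: search space = 23 -> 11
  Step 19: search space = 11 -> 5
  Step 20: search space = 5 -> 2
  Step 21: search space = 2 -> 1
  Step 22: search space = 1 (final check)
Maximum comparisons = floor(log2(3081461)) + 1 = 21 + 1 = 22


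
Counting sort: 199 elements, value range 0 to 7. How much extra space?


n = 199 (output array)
k = 8 (count array for 8 distinct values)
Extra space = 199 + 8 = 207


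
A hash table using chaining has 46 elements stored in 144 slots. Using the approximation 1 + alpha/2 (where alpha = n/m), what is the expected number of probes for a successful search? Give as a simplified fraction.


Load factor alpha = n/m = 46/144
Expected probes = 1 + alpha/2 = 1 + 46/(2*144)
= 1 + 46/288
= 288/288 + 46/288
= 334/288
Simplify: 167/144


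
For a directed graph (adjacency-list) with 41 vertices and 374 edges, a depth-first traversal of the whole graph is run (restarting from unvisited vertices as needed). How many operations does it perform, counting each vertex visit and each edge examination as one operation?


A full DFS traversal visits each vertex once and examines each edge once.
V = 41
E = 374
Sum = 41 + 374 = 415


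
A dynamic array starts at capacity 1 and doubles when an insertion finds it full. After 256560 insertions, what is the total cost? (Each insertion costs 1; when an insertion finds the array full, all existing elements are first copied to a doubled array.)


Insertion cost: 256560 (one per element)
Resizes occur just before inserting elements 2, 3, 5, 9, ...
Elements copied at each resize: 1 + 2 + 4 + 8 + 16 + 32 + 64 + 128 + 256 + 512 + 1024 + 2048 + 4096 + 8192 + 16384 + 32768 + 65536 + 131072
Sum of copies = 262143 (geometric series: 2^k - 1)
Total = 256560 + 262143 = 518703


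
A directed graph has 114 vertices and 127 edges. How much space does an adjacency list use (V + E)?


Adjacency list: one list head per vertex + one entry per edge
Vertex heads: 114
Edge entries: 127
Total = 114 + 127 = 241


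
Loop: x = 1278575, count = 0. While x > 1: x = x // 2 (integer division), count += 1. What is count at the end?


The variable x halves each step:
x = 1278575 -> 639287 -> 319643 -> 159821 -> 79910 -> 39955 -> 19977 -> 9988 -> 4994 -> 2497 -> 1248 -> 624 -> 312 -> 156 -> 78 -> 39 -> 19 -> 9 -> 4 -> 2 -> 1
Number of halvings = floor(log2(1278575)) = 20


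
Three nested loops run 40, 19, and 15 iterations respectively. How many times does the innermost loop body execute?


Loop 1 (outermost): 40 iterations
Loop 2 (middle): 19 iterations per outer
Loop 3 (innermost): 15 iterations per middle
Total = 40 * 19 * 15 = 11400


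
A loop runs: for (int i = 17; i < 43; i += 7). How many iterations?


Loop starts at i = 17, increments by 7, stops when i >= 43.
Number of iterations = ceil((43 - 17) / 7)
= ceil(26 / 7)
= 4


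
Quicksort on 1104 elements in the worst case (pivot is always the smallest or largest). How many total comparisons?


In the worst case, each partition step picks the worst pivot:
  Partition 1: 1103 comparisons (n-1 elements to compare)
  Partition 2: 1102 comparisons
  Partition 3: 1101 comparisons
  Partition 4: 1100 comparisons
  Partition 5: 1099 comparisons
  ...
  Last partition: 0 comparisons
Total = (n-1) + (n-2) + ... + 1 + 0 = n*(n-1)/2
= 1104*1103/2 = 608856


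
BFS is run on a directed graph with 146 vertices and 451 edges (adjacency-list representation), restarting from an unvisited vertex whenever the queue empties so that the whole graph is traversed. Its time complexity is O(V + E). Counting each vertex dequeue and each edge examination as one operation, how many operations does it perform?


A full BFS traversal dequeues each vertex exactly once and examines each directed edge exactly once.
V = 146 (vertex processing cost)
E = 451 (edge examination cost)
Total operations proportional to V + E = 146 + 451 = 597


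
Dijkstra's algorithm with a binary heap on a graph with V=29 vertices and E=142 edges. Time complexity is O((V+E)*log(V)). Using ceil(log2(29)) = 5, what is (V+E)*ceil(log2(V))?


Dijkstra with a binary heap: each vertex is extracted once, each edge may relax once.
Each heap operation costs O(log V).
V + E = 29 + 142 = 171
ceil(log2(29)) = 5 (since 2^4 = 16 < 29 <= 32 = 2^5)
Total heap work = (V+E) * ceil(log2(V)) = 171 * 5 = 855


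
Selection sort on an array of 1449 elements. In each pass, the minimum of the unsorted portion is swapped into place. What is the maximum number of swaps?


Selection sort performs one swap per pass:
  Pass 1: find min in positions 0 to 1448, swap with position 0
  Pass 2: find min in positions 1 to 1448, swap with position 1
  Pass 3: find min in positions 2 to 1448, swap with position 2
  Pass 4: find min in positions 3 to 1448, swap with position 3
  Pass 5: find min in positions 4 to 1448, swap with position 4
  ... (1443 more passes)
Total passes (and swaps) = n - 1 = 1449 - 1 = 1448


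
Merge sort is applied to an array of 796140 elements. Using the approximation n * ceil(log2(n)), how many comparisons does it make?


Merge sort divides the array into halves recursively.
Number of levels = ceil(log2(796140)) = 20
At each level, approximately n = 796140 comparisons are needed for merging.
Total comparisons ~ n * ceil(log2(n)) = 796140 * 20 = 15922800


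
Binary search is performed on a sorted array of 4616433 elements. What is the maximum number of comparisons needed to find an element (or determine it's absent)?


Binary search halves the search space each comparison:
  Step 1: search space = 4616433 -> 2308216
  Step 2: search space = 2308216 -> 1154108
  Step 3: search space = 1154108 -> 577054
  Step 4: search space = 577054 -> 288527
  Step 5: search space = 288527 -> 144263
  Step 6: search space = 144263 -> 72131
  Step 7: search space = 72131 -> 36065
  Step 8: search space = 36065 -> 18032
  Step 9: search space = 18032 -> 9016
  Step 10: search space = 9016 -> 4508
  Step 11: search space = 4508 -> 2254
  Step 12: search space = 2254 -> 1127
  Step 13: search space = 1127 -> 563
  Step 14: search space = 563 -> 281
  Step 15: search space = 281 -> 140
  Step 16: search space = 140 -> 70
  Step 17: search space = 70 -> 35
  Step 18: search space = 35 -> 17
  Step 19: search space = 17 -> 8
  Step 20: search space = 8 -> 4
  Step 21: search space = 4 -> 2
  Step 22: search space = 2 -> 1
  Step 23: search space = 1 (final check)
Maximum comparisons = floor(log2(4616433)) + 1 = 22 + 1 = 23


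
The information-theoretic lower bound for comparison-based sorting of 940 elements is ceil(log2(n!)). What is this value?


A binary decision tree of height h has at most 2^h leaves and needs at least n! of them, so h >= ceil(log2(n!)).
940! is far too large to multiply out, so use Stirling's series:
  ln(n!) ~ n ln n - n + (1/2) ln(2 pi n) + 1/(12n)  (error below 1/(360 n^3), negligible here)
  ln(940) = 6.8458799
  n ln n = 940 * 6.8458799 = 6435.1271
  (1/2) ln(2 pi * 940) = (1/2) ln(5906.1942) = 4.3419
  1/(12*940) = 0.0001
  ln(940!) ~ 6435.1271 - 940 + 4.3419 + 0.0001 = 5499.4691
Convert to base 2: log2(940!) = 5499.4691 / ln 2 = 5499.4691 / 0.69314718 = 7934.0568
ceil(7934.0568) = 7935


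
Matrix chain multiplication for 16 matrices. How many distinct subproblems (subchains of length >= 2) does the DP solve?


Subproblems are indexed by (i, j) where i < j.
Number of such pairs = n*(n-1)/2
= 16 * 15 / 2
= 120


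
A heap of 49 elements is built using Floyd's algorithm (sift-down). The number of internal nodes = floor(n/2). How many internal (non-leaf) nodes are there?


Leaf nodes occupy roughly half the array.
Sift-down is called for each internal node, starting from the last one.
Internal nodes = floor(n/2) = floor(49/2) = 24


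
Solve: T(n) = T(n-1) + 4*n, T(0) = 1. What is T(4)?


Expanding the recurrence:
T(4) = T(3) + 4*4
       = T(2) + 4*3 + 4*4
       ...
       = T(0) + 4*(1 + 2 + ... + 4)
       = 1 + 4 * 4*5/2
       = 1 + 4 * 10
       = 1 + 40 = 41


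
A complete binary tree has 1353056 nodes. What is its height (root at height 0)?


In a complete binary tree, level k holds nodes 2^k .. 2^(k+1)-1 (1-indexed).
Height = floor(log2(n)) = floor(log2(1353056)) = 20
Check: 2^20 = 1048576 <= 1353056 < 2097152 = 2^21


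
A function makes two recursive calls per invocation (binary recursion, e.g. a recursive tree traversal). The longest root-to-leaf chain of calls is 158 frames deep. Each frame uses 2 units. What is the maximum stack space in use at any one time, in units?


Binary recursion: the two calls run one after the other, so only one root-to-leaf chain of frames is on the stack at a time.
Maximum depth (longest chain) = 158 frames
Each frame = 2 units
Max stack space = 158 * 2 = 316


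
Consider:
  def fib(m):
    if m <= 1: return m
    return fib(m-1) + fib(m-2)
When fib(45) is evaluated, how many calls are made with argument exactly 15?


Let N(m) = number of times fib(m) is called while evaluating fib(45).
N(45) = 1 (the initial call).
N(44) = 1 (only fib(45) calls it).
For 1 <= m <= 43: fib(m) is called by fib(m+1) and fib(m+2), so
  N(m) = N(m+1) + N(m+2).
fib(0) is called only by fib(2), so N(0) = N(2).
Walk down from m=45:
  N(45)=1, N(44)=1, N(43)=2, N(42)=3, N(41)=5, N(40)=8, N(39)=13, N(38)=21, N(37)=34, N(36)=55, N(35)=89, N(34)=144, N(33)=233, N(32)=377, N(31)=610, N(30)=987, N(29)=1597, N(28)=2584, N(27)=4181, N(26)=6765, N(25)=10946, N(24)=17711, N(23)=28657, N(22)=46368, N(21)=75025, N(20)=121393, N(19)=196418, N(18)=317811, N(17)=514229, N(16)=832040, N(15)=1346269
N(15) = 1346269


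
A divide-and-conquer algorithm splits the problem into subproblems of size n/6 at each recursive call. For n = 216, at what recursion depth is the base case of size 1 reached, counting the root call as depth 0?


At each depth, the problem size is divided by 6:
  Depth 0: problem size = 216
  Depth 1: problem size = 36
  Depth 2: problem size = 6
  Depth 3: problem size = 1 (base case)
The base case is reached at depth log_6(216) = 3 (the tree has 4 levels counting depth 0, but the depth asked for is 3).
Recursion depth = 3


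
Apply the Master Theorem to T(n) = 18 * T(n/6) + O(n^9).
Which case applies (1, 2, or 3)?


The Master Theorem: T(n) = a*T(n/b) + O(n^c)
  a = 18, b = 6, c = 9
log_b(a) = log_6(18) ~ 1.613
Compare b^c with a: 6^9 = 10077696 > 18, so c > log_b(a).
Since c > log_b(a), Case 3 applies.
T(n) = O(n^9)
Master Theorem case = 3


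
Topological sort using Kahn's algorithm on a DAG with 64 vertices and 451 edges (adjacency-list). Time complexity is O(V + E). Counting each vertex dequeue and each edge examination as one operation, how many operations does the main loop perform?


Kahn's algorithm:
  1. Compute in-degrees: O(V + E)
  2. Process queue: each vertex dequeued once (O(V))
     each edge examined once (O(E))
Total = V + E = 64 + 451 = 515


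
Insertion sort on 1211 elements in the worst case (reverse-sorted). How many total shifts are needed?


In the worst case (reverse-sorted), each element shifts past all previous:
  Element 1: 1 shifts
  Element 2: 2 shifts
  Element 3: 3 shifts
  Element 4: 4 shifts
  Element 5: 5 shifts
  ...
  Element 1210: 1210 shifts
Total = 1 + 2 + ... + 1210
= 1211*(1211-1)/2 = 732655


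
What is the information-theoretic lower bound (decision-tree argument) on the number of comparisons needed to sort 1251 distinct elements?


A binary decision tree of height h has at most 2^h leaves and needs at least n! of them, so h >= ceil(log2(n!)).
1251! is far too large to multiply out, so use Stirling's series:
  ln(n!) ~ n ln n - n + (1/2) ln(2 pi n) + 1/(12n)  (error below 1/(360 n^3), negligible here)
  ln(1251) = 7.1316985
  n ln n = 1251 * 7.1316985 = 8921.7548
  (1/2) ln(2 pi * 1251) = (1/2) ln(7860.2648) = 4.4848
  1/(12*1251) = 0.0001
  ln(1251!) ~ 8921.7548 - 1251 + 4.4848 + 0.0001 = 7675.2397
Convert to base 2: log2(1251!) = 7675.2397 / ln 2 = 7675.2397 / 0.69314718 = 11073.0303
ceil(11073.0303) = 11074


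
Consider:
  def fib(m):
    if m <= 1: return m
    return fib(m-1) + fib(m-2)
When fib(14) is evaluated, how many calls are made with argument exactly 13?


Let N(m) = number of times fib(m) is called while evaluating fib(14).
N(14) = 1 (the initial call).
N(13) = 1 (only fib(14) calls it).
For 1 <= m <= 12: fib(m) is called by fib(m+1) and fib(m+2), so
  N(m) = N(m+1) + N(m+2).
fib(0) is called only by fib(2), so N(0) = N(2).
Walk down from m=14:
  N(14)=1, N(13)=1
N(13) = 1


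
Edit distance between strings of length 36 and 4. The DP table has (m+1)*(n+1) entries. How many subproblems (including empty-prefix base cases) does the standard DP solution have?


The table includes base cases (empty prefixes).
Rows: (m+1) = 37
Columns: (n+1) = 5
Total = 37 * 5 = 185


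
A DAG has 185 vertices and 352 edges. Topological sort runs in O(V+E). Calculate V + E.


V = 185 (vertex processing)
E = 352 (edge processing)
V + E = 185 + 352 = 537


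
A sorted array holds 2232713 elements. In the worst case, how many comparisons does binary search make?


Halving sequence: 2232713 -> 1116356 -> 558178 -> 279089 -> 139544 -> 69772 -> 34886 -> 17443 -> 8721 -> 4360 -> 2180 -> 1090 -> 545 -> 272 -> 136 -> 68 -> 34 -> 17 -> 8 -> 4 -> 2 -> 1
Number of halvings = 21
Max comparisons = 21 + 1 = 22
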